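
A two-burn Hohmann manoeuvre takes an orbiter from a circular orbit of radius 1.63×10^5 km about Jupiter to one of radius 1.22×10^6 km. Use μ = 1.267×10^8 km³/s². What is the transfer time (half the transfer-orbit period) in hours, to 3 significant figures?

The Hohmann ellipse has a_t = (r₁ + r₂)/2 = 6.915×10^5 km.
Transfer time t = π√(a_t³/μ) = π√((6.915×10^5)³ / 1.267×10^8) = 1.605×10^5 s.
Converting: 1.605×10^5 s ÷ 3600 s/hour = 44.6 hours.

t = 44.6 hours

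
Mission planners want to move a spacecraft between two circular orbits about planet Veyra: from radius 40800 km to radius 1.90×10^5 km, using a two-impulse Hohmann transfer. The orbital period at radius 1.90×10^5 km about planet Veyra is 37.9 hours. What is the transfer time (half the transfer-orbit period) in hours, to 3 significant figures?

From Kepler's third law T² = 4π²r³/μ at r = 1.90×10^5 km, T = 37.9 hours = 37.9 × 3600 s = 1.3644×10^5 s: μ = 4π²r³/T² = 1.45458×10^7 km³/s².
Transfer-ellipse semi-major axis a_t = (r₁ + r₂)/2 = (40800 + 1.900×10^5)/2 = 1.154×10^5 km.
Half the transfer-orbit period gives t = π√(a_t³/μ) = 32290 s.
Converting: 32290 s ÷ 3600 s/hour = 8.97 hours.

t = 8.97 hours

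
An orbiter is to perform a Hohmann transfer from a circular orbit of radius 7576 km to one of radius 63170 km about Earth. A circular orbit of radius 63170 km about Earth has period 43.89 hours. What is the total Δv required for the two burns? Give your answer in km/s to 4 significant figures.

Δv = 3.789 km/s

From Kepler's third law T² = 4π²r³/μ at r = 63170 km, T = 43.89 hours = 43.89 × 3600 s = 1.58004×10^5 s: μ = 4π²r³/T² = 3.98617×10^5 km³/s².
The Hohmann ellipse has a_t = (r₁ + r₂)/2 = 35373 km.
Circular speed at r₁: v₁ = √(μ/r₁) = √(3.98617×10^5/7576) = 7.2537 km/s.
On the transfer ellipse at r₁, v² = μ(2/r − 1/a) gives v_p = √[μ(2/r₁ − 1/a_t)] = 9.6934 km/s.
First burn Δv₁ = |v_p − v₁| = 2.440 km/s.
Circular speed at r₂: v₂ = √(μ/r₂) = 2.512 km/s.
Transfer-orbit speed at r₂: v_a = √[μ(2/r₂ − 1/a_t)] = 1.163 km/s.
Second burn Δv₂ = |v₂ − v_a| = 1.349 km/s.
Total Δv = Δv₁ + Δv₂ = 3.789 km/s.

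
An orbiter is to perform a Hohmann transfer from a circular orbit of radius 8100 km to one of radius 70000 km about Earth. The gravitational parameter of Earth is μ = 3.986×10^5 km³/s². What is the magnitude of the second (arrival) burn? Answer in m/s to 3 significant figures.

The Hohmann ellipse has a_t = (r₁ + r₂)/2 = 39050 km.
Circular speed at r = 70000 km: v_c = √(μ/r) = 2.386 km/s.
Transfer-orbit speed at the same r (vis-viva, a = a_t): v_t = √[μ(2/r − 1/a_t)] = 1.087 km/s.
Δv₂ = |v_t − v_c| = |1.087 − 2.386| = 1.299 km/s.

Δv₂ = 1300 m/s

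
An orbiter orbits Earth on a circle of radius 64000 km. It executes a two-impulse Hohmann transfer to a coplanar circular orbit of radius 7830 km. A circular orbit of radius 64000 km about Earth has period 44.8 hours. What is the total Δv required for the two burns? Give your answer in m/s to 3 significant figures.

From Kepler's third law T² = 4π²r³/μ at r = 64000 km, T = 44.8 hours = 44.8 × 3600 s = 1.6128×10^5 s: μ = 4π²r³/T² = 3.97868×10^5 km³/s².
The Hohmann ellipse has a_t = (r₁ + r₂)/2 = 35915 km.
Circular speed at r₁: v₁ = √(μ/r₁) = √(3.97868×10^5/64000) = 2.493 km/s.
Transfer-orbit speed at r₁ (vis-viva equation): v_a = √[μ(2/r₁ − 1/a_t)] = 1.164 km/s.
First burn Δv₁ = |v_a − v₁| = 1.329 km/s.
At r₂, v₂ = √(μ/r₂) = 7.1283 km/s.
Transfer-orbit speed at r₂: v_p = √[μ(2/r₂ − 1/a_t)] = 9.5157 km/s.
Second burn Δv₂ = |v₂ − v_p| = 2.387 km/s.
Δv = Δv₁ + Δv₂ = 1.329 + 2.387 = 3.716 km/s.

Δv = 3720 m/s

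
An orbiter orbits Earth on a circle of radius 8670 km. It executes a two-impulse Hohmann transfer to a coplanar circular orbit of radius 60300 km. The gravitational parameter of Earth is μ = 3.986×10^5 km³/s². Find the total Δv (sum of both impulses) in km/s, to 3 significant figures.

Δv = 3.47 km/s

Transfer-ellipse semi-major axis a_t = (r₁ + r₂)/2 = (8670 + 60300)/2 = 34485 km.
Circular speed at r₁: v₁ = √(μ/r₁) = √(3.986×10^5/8670) = 6.780 km/s.
On the transfer ellipse at r₁, vis-viva gives v_p = √[μ(2/r₁ − 1/a_t)] = 8.966 km/s.
First burn Δv₁ = |v_p − v₁| = 2.186 km/s.
At r₂, v₂ = √(μ/r₂) = 2.571 km/s.
Transfer-orbit speed at r₂: v_a = √[μ(2/r₂ − 1/a_t)] = 1.289 km/s.
Second burn Δv₂ = |v₂ − v_a| = 1.282 km/s.
Total Δv = Δv₁ + Δv₂ = 3.468 km/s.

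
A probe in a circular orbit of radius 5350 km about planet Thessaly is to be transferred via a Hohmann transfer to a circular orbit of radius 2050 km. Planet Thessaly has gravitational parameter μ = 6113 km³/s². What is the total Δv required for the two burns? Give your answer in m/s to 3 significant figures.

Δv = 623 m/s

Transfer-ellipse semi-major axis a_t = (r₁ + r₂)/2 = (5350 + 2050)/2 = 3700 km.
At r₁ the circular-orbit speed is v₁ = √(μ/r₁) = 1.069 km/s.
Transfer-orbit speed at r₁ (v² = μ(2/r − 1/a)): v_a = √[μ(2/r₁ − 1/a_t)] = 0.7957 km/s.
First burn Δv₁ = |v_a − v₁| = 0.2733 km/s.
Circular speed at r₂: v₂ = √(μ/r₂) = 1.72683 km/s.
Transfer-orbit speed at r₂: v_p = √[μ(2/r₂ − 1/a_t)] = 2.07647 km/s.
Second burn Δv₂ = |v₂ − v_p| = 0.3496 km/s.
Δv = Δv₁ + Δv₂ = 0.2733 + 0.3496 = 0.6229 km/s.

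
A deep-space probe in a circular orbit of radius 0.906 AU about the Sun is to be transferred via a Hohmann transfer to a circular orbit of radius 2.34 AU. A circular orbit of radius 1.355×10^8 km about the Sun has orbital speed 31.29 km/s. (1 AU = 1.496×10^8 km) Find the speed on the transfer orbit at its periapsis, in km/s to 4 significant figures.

v = 37.57 km/s

From the circular-orbit relation v² = μ/r at r = 1.355×10^8 km: μ = v²r = (31.29)² × 1.355×10^8 = 1.32663×10^11 km³/s².
In km: r₁ = 0.906 × 1.496×10^8 = 1.355376×10^8 km; r₂ = 2.34 × 1.496×10^8 = 3.50064×10^8 km.
Semi-major axis of the transfer orbit: a_t = (1.355376×10^8 + 3.50064×10^8)/2 = 2.428008×10^8 km.
At periapsis, r = 1.355376×10^8 km.
Applying v² = μ(2/r − 1/a_t): v = 37.57 km/s.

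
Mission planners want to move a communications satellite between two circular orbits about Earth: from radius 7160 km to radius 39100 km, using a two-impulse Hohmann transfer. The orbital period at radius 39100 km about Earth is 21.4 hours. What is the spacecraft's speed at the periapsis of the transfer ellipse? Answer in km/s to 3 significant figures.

From Kepler's third law T² = 4π²r³/μ at r = 39100 km, T = 21.4 hours = 21.4 × 3600 s = 77040 s: μ = 4π²r³/T² = 3.97610×10^5 km³/s².
The Hohmann ellipse has a_t = (r₁ + r₂)/2 = 23130 km.
At periapsis, r = 7160 km.
Applying v² = μ(2/r − 1/a_t): v = 9.689 km/s.

v = 9.69 km/s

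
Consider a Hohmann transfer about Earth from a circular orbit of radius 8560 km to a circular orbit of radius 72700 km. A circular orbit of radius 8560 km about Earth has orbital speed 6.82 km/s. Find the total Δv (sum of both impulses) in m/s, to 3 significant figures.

From the circular-orbit relation v² = μ/r at r = 8560 km: μ = v²r = (6.82)² × 8560 = 3.98146×10^5 km³/s².
Transfer-ellipse semi-major axis a_t = (r₁ + r₂)/2 = (8560 + 72700)/2 = 40630 km.
At r₁ the circular-orbit speed is v₁ = √(μ/r₁) = 6.820 km/s.
On the transfer ellipse at r₁, v² = μ(2/r − 1/a) gives v_p = √[μ(2/r₁ − 1/a_t)] = 9.123 km/s.
First burn Δv₁ = |v_p − v₁| = 2.303 km/s.
At r₂, v₂ = √(μ/r₂) = 2.340 km/s.
Transfer-orbit speed at r₂: v_a = √[μ(2/r₂ − 1/a_t)] = 1.074 km/s.
Second burn Δv₂ = |v₂ − v_a| = 1.266 km/s.
Δv = Δv₁ + Δv₂ = 2.303 + 1.266 = 3.569 km/s.

Δv = 3570 m/s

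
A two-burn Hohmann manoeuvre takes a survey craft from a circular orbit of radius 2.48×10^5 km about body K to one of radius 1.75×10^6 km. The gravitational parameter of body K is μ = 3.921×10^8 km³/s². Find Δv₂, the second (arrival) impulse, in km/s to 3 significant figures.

Transfer-ellipse semi-major axis a_t = (r₁ + r₂)/2 = (2.480×10^5 + 1.750×10^6)/2 = 9.990×10^5 km.
Circular speed at r = 1.750×10^6 km: v_c = √(μ/r) = 14.969 km/s.
Vis-viva on the transfer ellipse at r = 1.750×10^6 km gives v_t = √[μ(2/r − 1/a_t)] = 7.4580 km/s.
Δv₂ = |v_t − v_c| = |7.4580 − 14.969| = 7.511 km/s.

Δv₂ = 7.51 km/s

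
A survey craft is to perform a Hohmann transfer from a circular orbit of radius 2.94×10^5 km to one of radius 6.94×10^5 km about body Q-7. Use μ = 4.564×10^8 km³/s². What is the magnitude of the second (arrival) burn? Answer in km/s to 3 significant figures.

Transfer-ellipse semi-major axis a_t = (r₁ + r₂)/2 = (2.940×10^5 + 6.940×10^5)/2 = 4.940×10^5 km.
Circular speed at r = 6.940×10^5 km: v_c = √(μ/r) = 25.6444 km/s.
Transfer-orbit speed at the same r (vis-viva, a = a_t): v_t = √[μ(2/r − 1/a_t)] = 19.7835 km/s.
Δv₂ = |v_t − v_c| = |19.7835 − 25.6444| = 5.861 km/s.

Δv₂ = 5.86 km/s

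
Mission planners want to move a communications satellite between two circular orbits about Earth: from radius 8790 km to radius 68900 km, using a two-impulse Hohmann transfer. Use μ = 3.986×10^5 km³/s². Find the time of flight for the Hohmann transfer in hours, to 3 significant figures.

t = 10.6 hours

Transfer-ellipse semi-major axis a_t = (r₁ + r₂)/2 = (8790 + 68900)/2 = 38845 km.
By Kepler's third law the transfer-orbit period is T = 2π√(a_t³/μ), so t = T/2 = 38100 s.
Converting: 38100 s ÷ 3600 s/hour = 10.6 hours.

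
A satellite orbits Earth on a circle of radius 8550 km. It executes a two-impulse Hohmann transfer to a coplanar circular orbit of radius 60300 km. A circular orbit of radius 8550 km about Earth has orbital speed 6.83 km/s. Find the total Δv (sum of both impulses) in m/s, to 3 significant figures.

Δv = 3500 m/s

From the circular-orbit relation v² = μ/r at r = 8550 km: μ = v²r = (6.83)² × 8550 = 3.98848×10^5 km³/s².
The Hohmann ellipse has a_t = (r₁ + r₂)/2 = 34425 km.
At r₁ the circular-orbit speed is v₁ = √(μ/r₁) = 6.8300 km/s.
On the transfer ellipse at r₁, vis-viva gives v_p = √[μ(2/r₁ − 1/a_t)] = 9.0395 km/s.
First burn Δv₁ = |v_p − v₁| = 2.2095 km/s.
Circular speed at r₂: v₂ = √(μ/r₂) = 2.5718 km/s.
Transfer-orbit speed at r₂: v_a = √[μ(2/r₂ − 1/a_t)] = 1.2817 km/s.
Second burn Δv₂ = |v₂ − v_a| = 1.2901 km/s.
Δv = Δv₁ + Δv₂ = 2.2095 + 1.2901 = 3.500 km/s.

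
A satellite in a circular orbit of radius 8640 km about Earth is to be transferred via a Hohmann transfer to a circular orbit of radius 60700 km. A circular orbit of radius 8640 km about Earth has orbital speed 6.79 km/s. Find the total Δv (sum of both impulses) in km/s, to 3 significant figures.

From the circular-orbit relation v² = μ/r at r = 8640 km: μ = v²r = (6.79)² × 8640 = 3.98339×10^5 km³/s².
The Hohmann ellipse has a_t = (r₁ + r₂)/2 = 34670 km.
Circular speed at r₁: v₁ = √(μ/r₁) = √(3.98339×10^5/8640) = 6.790 km/s.
On the transfer ellipse at r₁, vis-viva gives v_p = √[μ(2/r₁ − 1/a_t)] = 8.984 km/s.
First burn Δv₁ = |v_p − v₁| = 2.194 km/s.
Circular speed at r₂: v₂ = √(μ/r₂) = 2.562 km/s.
Transfer-orbit speed at r₂: v_a = √[μ(2/r₂ − 1/a_t)] = 1.279 km/s.
Second burn Δv₂ = |v₂ − v_a| = 1.283 km/s.
Δv = Δv₁ + Δv₂ = 2.194 + 1.283 = 3.477 km/s.

Δv = 3.48 km/s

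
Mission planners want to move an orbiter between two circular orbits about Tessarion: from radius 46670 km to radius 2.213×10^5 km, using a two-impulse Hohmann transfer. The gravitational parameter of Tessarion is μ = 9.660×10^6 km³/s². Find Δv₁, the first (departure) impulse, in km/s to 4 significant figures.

Δv₁ = 4.103 km/s

Transfer-ellipse semi-major axis a_t = (r₁ + r₂)/2 = (46670 + 2.213×10^5)/2 = 1.33985×10^5 km.
On the circular orbit at r = 46670 km, v_c = √(μ/r) = 14.387 km/s.
Transfer-orbit speed at the same r (vis-viva, a = a_t): v_t = √[μ(2/r − 1/a_t)] = 18.490 km/s.
Δv₁ = |v_t − v_c| = |18.490 − 14.387| = 4.103 km/s.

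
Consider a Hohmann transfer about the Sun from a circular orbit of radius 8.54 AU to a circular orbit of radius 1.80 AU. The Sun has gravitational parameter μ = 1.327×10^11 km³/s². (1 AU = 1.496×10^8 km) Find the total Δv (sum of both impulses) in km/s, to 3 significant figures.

Δv = 10.5 km/s

In km: r₁ = 8.54 × 1.496×10^8 = 1.277584×10^9 km; r₂ = 1.80 × 1.496×10^8 = 2.6928×10^8 km.
The Hohmann ellipse has a_t = (r₁ + r₂)/2 = 7.73432×10^8 km.
At r₁ the circular-orbit speed is v₁ = √(μ/r₁) = 10.192 km/s.
On the transfer ellipse at r₁, vis-viva gives v_a = √[μ(2/r₁ − 1/a_t)] = 6.0136 km/s.
First burn Δv₁ = |v_a − v₁| = 4.178 km/s.
At r₂, v₂ = √(μ/r₂) = 22.199 km/s.
Transfer-orbit speed at r₂: v_p = √[μ(2/r₂ − 1/a_t)] = 28.531 km/s.
Second burn Δv₂ = |v₂ − v_p| = 6.332 km/s.
Δv = Δv₁ + Δv₂ = 4.178 + 6.332 = 10.51 km/s.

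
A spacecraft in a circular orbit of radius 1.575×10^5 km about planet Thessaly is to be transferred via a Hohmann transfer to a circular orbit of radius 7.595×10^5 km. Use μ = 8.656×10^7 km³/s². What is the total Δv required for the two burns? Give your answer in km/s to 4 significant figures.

Semi-major axis of the transfer orbit: a_t = (1.575×10^5 + 7.595×10^5)/2 = 4.585×10^5 km.
Circular speed at r₁: v₁ = √(μ/r₁) = √(8.656×10^7/1.575×10^5) = 23.4433 km/s.
Transfer-orbit speed at r₁ (vis-viva equation): v_p = √[μ(2/r₁ − 1/a_t)] = 30.1726 km/s.
First burn Δv₁ = |v_p − v₁| = 6.729 km/s.
Circular speed at r₂: v₂ = √(μ/r₂) = 10.676 km/s.
Transfer-orbit speed at r₂: v_a = √[μ(2/r₂ − 1/a_t)] = 6.2570 km/s.
Second burn Δv₂ = |v₂ − v_a| = 4.419 km/s.
Δv = Δv₁ + Δv₂ = 6.729 + 4.419 = 11.15 km/s.

Δv = 11.15 km/s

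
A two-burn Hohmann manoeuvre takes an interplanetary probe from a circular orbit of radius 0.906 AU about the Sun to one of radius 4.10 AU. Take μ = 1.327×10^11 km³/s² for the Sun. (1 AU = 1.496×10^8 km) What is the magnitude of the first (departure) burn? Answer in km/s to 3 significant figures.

In km: r₁ = 0.906 × 1.496×10^8 = 1.355376×10^8 km; r₂ = 4.10 × 1.496×10^8 = 6.1336×10^8 km.
Transfer-ellipse semi-major axis a_t = (r₁ + r₂)/2 = (1.355376×10^8 + 6.1336×10^8)/2 = 3.744488×10^8 km.
On the circular orbit at r = 1.355376×10^8 km, v_c = √(μ/r) = 31.290 km/s.
Vis-viva on the transfer ellipse at r = 1.355376×10^8 km gives v_t = √[μ(2/r − 1/a_t)] = 40.047 km/s.
Δv₁ = |v_t − v_c| = |40.047 − 31.290| = 8.757 km/s.

Δv₁ = 8.76 km/s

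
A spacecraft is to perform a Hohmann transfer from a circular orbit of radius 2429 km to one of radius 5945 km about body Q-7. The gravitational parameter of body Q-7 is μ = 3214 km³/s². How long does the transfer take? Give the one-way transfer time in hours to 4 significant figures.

Semi-major axis of the transfer orbit: a_t = (2429 + 5945)/2 = 4187 km.
Half the transfer-orbit period gives t = π√(a_t³/μ) = 15013 s.
Converting: 15013 s ÷ 3600 s/hour = 4.170 hours.

t = 4.170 hours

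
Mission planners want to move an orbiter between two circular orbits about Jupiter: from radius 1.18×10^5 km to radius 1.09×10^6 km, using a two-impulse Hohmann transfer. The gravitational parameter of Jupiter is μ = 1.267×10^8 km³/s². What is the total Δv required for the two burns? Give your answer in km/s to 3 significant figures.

Δv = 17.3 km/s

Semi-major axis of the transfer orbit: a_t = (1.180×10^5 + 1.090×10^6)/2 = 6.040×10^5 km.
At r₁ the circular-orbit speed is v₁ = √(μ/r₁) = 32.77 km/s.
On the transfer ellipse at r₁, v² = μ(2/r − 1/a) gives v_p = √[μ(2/r₁ − 1/a_t)] = 44.02 km/s.
First burn Δv₁ = |v_p − v₁| = 11.25 km/s.
Circular speed at r₂: v₂ = √(μ/r₂) = 10.781 km/s.
Transfer-orbit speed at r₂: v_a = √[μ(2/r₂ − 1/a_t)] = 4.7654 km/s.
Second burn Δv₂ = |v₂ − v_a| = 6.016 km/s.
Total Δv = Δv₁ + Δv₂ = 17.27 km/s.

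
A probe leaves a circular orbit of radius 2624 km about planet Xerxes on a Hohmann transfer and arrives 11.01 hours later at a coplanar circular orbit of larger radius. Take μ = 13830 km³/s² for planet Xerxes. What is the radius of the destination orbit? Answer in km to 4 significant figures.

Transfer time t = 11.01 hours = 39636 s, and t = π√(a_t³/μ).
So a_t = (μ t²/π²)^(1/3) = (13830 × (39636)² / π²)^(1/3) = 13009 km.
Since a_t = (r₁ + r₂)/2, r₂ = 2a_t − r₁ = 2×13009 − 2624 = 23394 km.

r₂ = 23390 km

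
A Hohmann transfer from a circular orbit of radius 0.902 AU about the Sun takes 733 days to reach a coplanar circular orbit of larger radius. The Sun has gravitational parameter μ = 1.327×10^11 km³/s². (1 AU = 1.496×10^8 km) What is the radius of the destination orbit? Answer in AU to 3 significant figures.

In km: r₁ = 0.902 × 1.496×10^8 = 1.349392×10^8 km.
Transfer time t = 733 days = 6.33312×10^7 s, and t = π√(a_t³/μ).
So a_t = (μ t²/π²)^(1/3) = (1.327×10^11 × (6.33312×10^7)² / π²)^(1/3) = 3.7781×10^8 km.
Since a_t = (r₁ + r₂)/2, r₂ = 2a_t − r₁ = 2×3.7781×10^8 − 1.349392×10^8 = 6.206808×10^8 km.
In AU: r₂ = 6.206808×10^8 / 1.496×10^8 = 4.15 AU.

r₂ = 4.15 AU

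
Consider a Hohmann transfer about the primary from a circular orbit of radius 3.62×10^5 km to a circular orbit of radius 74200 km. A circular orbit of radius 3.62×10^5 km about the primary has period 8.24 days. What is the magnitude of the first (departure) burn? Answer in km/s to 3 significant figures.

From Kepler's third law T² = 4π²r³/μ at r = 3.62×10^5 km, T = 8.24 days = 8.24 × 86400 s = 7.11936×10^5 s: μ = 4π²r³/T² = 3.69491×10^6 km³/s².
Transfer-ellipse semi-major axis a_t = (r₁ + r₂)/2 = (3.620×10^5 + 74200)/2 = 2.181×10^5 km.
On the circular orbit at r = 3.620×10^5 km, v_c = √(μ/r) = 3.1948 km/s.
Vis-viva on the transfer ellipse at r = 3.620×10^5 km gives v_t = √[μ(2/r − 1/a_t)] = 1.8635 km/s.
Δv₁ = |v_t − v_c| = |1.8635 − 3.1948| = 1.331 km/s.

Δv₁ = 1.33 km/s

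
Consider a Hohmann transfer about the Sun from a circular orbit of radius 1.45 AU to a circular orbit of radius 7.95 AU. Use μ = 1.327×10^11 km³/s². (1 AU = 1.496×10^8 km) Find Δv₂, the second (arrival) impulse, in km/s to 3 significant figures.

Δv₂ = 4.70 km/s

In km: r₁ = 1.45 × 1.496×10^8 = 2.1692×10^8 km; r₂ = 7.95 × 1.496×10^8 = 1.18932×10^9 km.
The Hohmann ellipse has a_t = (r₁ + r₂)/2 = 7.0312×10^8 km.
On the circular orbit at r = 1.18932×10^9 km, v_c = √(μ/r) = 10.563 km/s.
Transfer-orbit speed at the same r (vis-viva, a = a_t): v_t = √[μ(2/r − 1/a_t)] = 5.8671 km/s.
Δv₂ = |v_t − v_c| = |5.8671 − 10.563| = 4.696 km/s.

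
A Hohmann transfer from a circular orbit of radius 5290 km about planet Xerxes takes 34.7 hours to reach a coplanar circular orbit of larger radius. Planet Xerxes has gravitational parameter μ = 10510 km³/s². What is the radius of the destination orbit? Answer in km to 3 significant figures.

Transfer time t = 34.7 hours = 1.2492×10^5 s, and t = π√(a_t³/μ).
So a_t = (μ t²/π²)^(1/3) = (10510 × (1.2492×10^5)² / π²)^(1/3) = 25519 km.
Since a_t = (r₁ + r₂)/2, r₂ = 2a_t − r₁ = 2×25519 − 5290 = 45748 km.

r₂ = 45700 km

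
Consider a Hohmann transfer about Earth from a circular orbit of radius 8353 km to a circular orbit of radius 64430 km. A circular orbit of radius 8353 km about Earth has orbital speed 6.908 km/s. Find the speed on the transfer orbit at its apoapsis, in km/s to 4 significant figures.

v = 1.192 km/s

From the circular-orbit relation v² = μ/r at r = 8353 km: μ = v²r = (6.908)² × 8353 = 3.98609×10^5 km³/s².
Semi-major axis of the transfer orbit: a_t = (8353 + 64430)/2 = 36391.5 km.
At apoapsis, r = 64430 km.
Vis-viva: v = √[μ(2/r − 1/a_t)] = √[3.98609×10^5 × (2/64430 − 1/36391.5)] = 1.192 km/s.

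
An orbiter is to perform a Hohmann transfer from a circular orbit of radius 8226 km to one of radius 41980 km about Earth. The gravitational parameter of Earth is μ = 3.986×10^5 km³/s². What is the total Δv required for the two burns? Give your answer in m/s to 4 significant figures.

Δv = 3358 m/s

Transfer-ellipse semi-major axis a_t = (r₁ + r₂)/2 = (8226 + 41980)/2 = 25103 km.
Circular speed at r₁: v₁ = √(μ/r₁) = √(3.986×10^5/8226) = 6.961 km/s.
Transfer-orbit speed at r₁ (v² = μ(2/r − 1/a)): v_p = √[μ(2/r₁ − 1/a_t)] = 9.002 km/s.
First burn Δv₁ = |v_p − v₁| = 2.041 km/s.
Circular speed at r₂: v₂ = √(μ/r₂) = 3.081 km/s.
Transfer-orbit speed at r₂: v_a = √[μ(2/r₂ − 1/a_t)] = 1.764 km/s.
Second burn Δv₂ = |v₂ − v_a| = 1.317 km/s.
Total Δv = Δv₁ + Δv₂ = 3.358 km/s.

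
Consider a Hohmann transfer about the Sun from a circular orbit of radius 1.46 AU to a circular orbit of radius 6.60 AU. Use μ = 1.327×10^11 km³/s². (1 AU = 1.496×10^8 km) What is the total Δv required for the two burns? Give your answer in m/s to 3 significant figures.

Δv = 11500 m/s

In km: r₁ = 1.46 × 1.496×10^8 = 2.18416×10^8 km; r₂ = 6.60 × 1.496×10^8 = 9.8736×10^8 km.
Semi-major axis of the transfer orbit: a_t = (2.18416×10^8 + 9.8736×10^8)/2 = 6.02888×10^8 km.
Circular speed at r₁: v₁ = √(μ/r₁) = √(1.327×10^11/2.18416×10^8) = 24.649 km/s.
On the transfer ellipse at r₁, v² = μ(2/r − 1/a) gives v_p = √[μ(2/r₁ − 1/a_t)] = 31.544 km/s.
First burn Δv₁ = |v_p − v₁| = 6.895 km/s.
At r₂, v₂ = √(μ/r₂) = 11.593 km/s.
Transfer-orbit speed at r₂: v_a = √[μ(2/r₂ − 1/a_t)] = 6.9778 km/s.
Second burn Δv₂ = |v₂ − v_a| = 4.615 km/s.
Δv = Δv₁ + Δv₂ = 6.895 + 4.615 = 11.51 km/s.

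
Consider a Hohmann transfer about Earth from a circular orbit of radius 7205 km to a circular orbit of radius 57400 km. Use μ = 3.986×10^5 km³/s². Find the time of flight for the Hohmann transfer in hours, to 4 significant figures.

t = 8.025 hours

Semi-major axis of the transfer orbit: a_t = (7205 + 57400)/2 = 32302.5 km.
Transfer time t = π√(a_t³/μ) = π√((32302.5)³ / 3.986×10^5) = 28890 s.
Converting: 28890 s ÷ 3600 s/hour = 8.025 hours.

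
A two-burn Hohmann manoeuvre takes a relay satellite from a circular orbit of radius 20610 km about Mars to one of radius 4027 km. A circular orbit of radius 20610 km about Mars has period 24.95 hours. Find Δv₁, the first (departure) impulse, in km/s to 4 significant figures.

Δv₁ = 0.6174 km/s

From Kepler's third law T² = 4π²r³/μ at r = 20610 km, T = 24.95 hours = 24.95 × 3600 s = 89820 s: μ = 4π²r³/T² = 42839.8 km³/s².
Transfer-ellipse semi-major axis a_t = (r₁ + r₂)/2 = (20610 + 4027)/2 = 12318.5 km.
On the circular orbit at r = 20610 km, v_c = √(μ/r) = 1.4417 km/s.
Transfer-orbit speed at the same r (vis-viva, a = a_t): v_t = √[μ(2/r − 1/a_t)] = 0.82432 km/s.
Δv₁ = |v_t − v_c| = |0.82432 − 1.4417| = 0.6174 km/s.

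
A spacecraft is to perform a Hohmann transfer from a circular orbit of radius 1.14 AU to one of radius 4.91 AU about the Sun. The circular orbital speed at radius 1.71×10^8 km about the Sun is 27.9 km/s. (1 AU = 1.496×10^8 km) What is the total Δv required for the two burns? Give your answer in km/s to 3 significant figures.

From the circular-orbit relation v² = μ/r at r = 1.71×10^8 km: μ = v²r = (27.9)² × 1.71×10^8 = 1.33108×10^11 km³/s².
In km: r₁ = 1.14 × 1.496×10^8 = 1.70544×10^8 km; r₂ = 4.91 × 1.496×10^8 = 7.34536×10^8 km.
Transfer-ellipse semi-major axis a_t = (r₁ + r₂)/2 = (1.70544×10^8 + 7.34536×10^8)/2 = 4.5254×10^8 km.
At r₁ the circular-orbit speed is v₁ = √(μ/r₁) = 27.937 km/s.
Transfer-orbit speed at r₁ (vis-viva): v_p = √[μ(2/r₁ − 1/a_t)] = 35.593 km/s.
First burn Δv₁ = |v_p − v₁| = 7.656 km/s.
At r₂, v₂ = √(μ/r₂) = 13.462 km/s.
Transfer-orbit speed at r₂: v_a = √[μ(2/r₂ − 1/a_t)] = 8.2639 km/s.
Second burn Δv₂ = |v₂ − v_a| = 5.198 km/s.
Total Δv = Δv₁ + Δv₂ = 12.85 km/s.

Δv = 12.9 km/s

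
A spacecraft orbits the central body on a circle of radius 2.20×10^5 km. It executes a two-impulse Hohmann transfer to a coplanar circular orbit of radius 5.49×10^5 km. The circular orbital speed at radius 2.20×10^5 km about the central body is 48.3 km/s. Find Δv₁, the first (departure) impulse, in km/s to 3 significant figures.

Δv₁ = 9.41 km/s

From the circular-orbit relation v² = μ/r at r = 2.20×10^5 km: μ = v²r = (48.3)² × 2.20×10^5 = 5.13236×10^8 km³/s².
Semi-major axis of the transfer orbit: a_t = (2.200×10^5 + 5.490×10^5)/2 = 3.845×10^5 km.
Circular speed at r = 2.200×10^5 km: v_c = √(μ/r) = 48.300 km/s.
Vis-viva on the transfer ellipse at r = 2.200×10^5 km gives v_t = √[μ(2/r − 1/a_t)] = 57.715 km/s.
Δv₁ = |v_t − v_c| = |57.715 − 48.300| = 9.415 km/s.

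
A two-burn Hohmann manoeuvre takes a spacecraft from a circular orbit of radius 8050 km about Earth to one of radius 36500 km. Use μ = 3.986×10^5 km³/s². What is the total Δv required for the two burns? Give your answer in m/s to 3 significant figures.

Δv = 3290 m/s

Semi-major axis of the transfer orbit: a_t = (8050 + 36500)/2 = 22275 km.
At r₁ the circular-orbit speed is v₁ = √(μ/r₁) = 7.037 km/s.
Transfer-orbit speed at r₁ (v² = μ(2/r − 1/a)): v_p = √[μ(2/r₁ − 1/a_t)] = 9.008 km/s.
First burn Δv₁ = |v_p − v₁| = 1.971 km/s.
At r₂, v₂ = √(μ/r₂) = 3.305 km/s.
Transfer-orbit speed at r₂: v_a = √[μ(2/r₂ − 1/a_t)] = 1.987 km/s.
Second burn Δv₂ = |v₂ − v_a| = 1.318 km/s.
Δv = Δv₁ + Δv₂ = 1.971 + 1.318 = 3.289 km/s.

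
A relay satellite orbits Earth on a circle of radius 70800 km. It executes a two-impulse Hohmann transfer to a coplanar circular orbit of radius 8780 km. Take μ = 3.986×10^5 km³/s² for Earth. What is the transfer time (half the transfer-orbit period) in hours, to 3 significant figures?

t = 11.0 hours

The Hohmann ellipse has a_t = (r₁ + r₂)/2 = 39790 km.
Half the transfer-orbit period gives t = π√(a_t³/μ) = 39500 s.
Converting: 39500 s ÷ 3600 s/hour = 11.0 hours.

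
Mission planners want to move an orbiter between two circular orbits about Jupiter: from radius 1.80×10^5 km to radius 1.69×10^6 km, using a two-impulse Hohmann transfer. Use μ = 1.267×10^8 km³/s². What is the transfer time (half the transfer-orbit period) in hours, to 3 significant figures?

Semi-major axis of the transfer orbit: a_t = (1.800×10^5 + 1.690×10^6)/2 = 9.350×10^5 km.
Transfer time t = π√(a_t³/μ) = π√((9.350×10^5)³ / 1.267×10^8) = 2.523×10^5 s.
Converting: 2.523×10^5 s ÷ 3600 s/hour = 70.1 hours.

t = 70.1 hours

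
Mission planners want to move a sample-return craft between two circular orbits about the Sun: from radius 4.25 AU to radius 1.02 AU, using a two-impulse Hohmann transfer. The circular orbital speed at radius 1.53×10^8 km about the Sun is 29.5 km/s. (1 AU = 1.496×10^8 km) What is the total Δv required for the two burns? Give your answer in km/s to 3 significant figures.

From the circular-orbit relation v² = μ/r at r = 1.53×10^8 km: μ = v²r = (29.5)² × 1.53×10^8 = 1.33148×10^11 km³/s².
In km: r₁ = 4.25 × 1.496×10^8 = 6.358×10^8 km; r₂ = 1.02 × 1.496×10^8 = 1.52592×10^8 km.
Semi-major axis of the transfer orbit: a_t = (6.358×10^8 + 1.52592×10^8)/2 = 3.94196×10^8 km.
At r₁ the circular-orbit speed is v₁ = √(μ/r₁) = 14.4713 km/s.
Transfer-orbit speed at r₁ (v² = μ(2/r − 1/a)): v_a = √[μ(2/r₁ − 1/a_t)] = 9.00362 km/s.
First burn Δv₁ = |v_a − v₁| = 5.468 km/s.
At r₂, v₂ = √(μ/r₂) = 29.539 km/s.
Transfer-orbit speed at r₂: v_p = √[μ(2/r₂ − 1/a_t)] = 37.515 km/s.
Second burn Δv₂ = |v₂ − v_p| = 7.976 km/s.
Δv = Δv₁ + Δv₂ = 5.468 + 7.976 = 13.44 km/s.

Δv = 13.4 km/s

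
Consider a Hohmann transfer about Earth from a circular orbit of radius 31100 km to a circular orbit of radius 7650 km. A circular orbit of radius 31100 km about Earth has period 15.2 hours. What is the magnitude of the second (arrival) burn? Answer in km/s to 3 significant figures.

From Kepler's third law T² = 4π²r³/μ at r = 31100 km, T = 15.2 hours = 15.2 × 3600 s = 54720 s: μ = 4π²r³/T² = 3.96596×10^5 km³/s².
Transfer-ellipse semi-major axis a_t = (r₁ + r₂)/2 = (31100 + 7650)/2 = 19375 km.
On the circular orbit at r = 7650 km, v_c = √(μ/r) = 7.200 km/s.
Vis-viva on the transfer ellipse at r = 7650 km gives v_t = √[μ(2/r − 1/a_t)] = 9.122 km/s.
Δv₂ = |v_t − v_c| = |9.122 − 7.200| = 1.922 km/s.

Δv₂ = 1.92 km/s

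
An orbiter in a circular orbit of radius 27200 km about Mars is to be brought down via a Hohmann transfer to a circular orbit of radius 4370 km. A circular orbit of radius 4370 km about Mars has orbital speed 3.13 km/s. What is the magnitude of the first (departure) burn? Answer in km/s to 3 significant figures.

From the circular-orbit relation v² = μ/r at r = 4370 km: μ = v²r = (3.13)² × 4370 = 42812.5 km³/s².
The Hohmann ellipse has a_t = (r₁ + r₂)/2 = 15785 km.
Circular speed at r = 27200 km: v_c = √(μ/r) = 1.2546 km/s.
Transfer-orbit speed at the same r (vis-viva, a = a_t): v_t = √[μ(2/r − 1/a_t)] = 0.66011 km/s.
Δv₁ = |v_t − v_c| = |0.66011 − 1.2546| = 0.5945 km/s.

Δv₁ = 0.594 km/s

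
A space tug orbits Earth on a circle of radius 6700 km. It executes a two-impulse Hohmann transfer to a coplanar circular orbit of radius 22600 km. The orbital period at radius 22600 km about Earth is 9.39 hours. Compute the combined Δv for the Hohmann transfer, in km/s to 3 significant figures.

From Kepler's third law T² = 4π²r³/μ at r = 22600 km, T = 9.39 hours = 9.39 × 3600 s = 33804 s: μ = 4π²r³/T² = 3.98794×10^5 km³/s².
Transfer-ellipse semi-major axis a_t = (r₁ + r₂)/2 = (6700 + 22600)/2 = 14650 km.
At r₁ the circular-orbit speed is v₁ = √(μ/r₁) = 7.715 km/s.
On the transfer ellipse at r₁, v² = μ(2/r − 1/a) gives v_p = √[μ(2/r₁ − 1/a_t)] = 9.582 km/s.
First burn Δv₁ = |v_p − v₁| = 1.867 km/s.
At r₂, v₂ = √(μ/r₂) = 4.201 km/s.
Transfer-orbit speed at r₂: v_a = √[μ(2/r₂ − 1/a_t)] = 2.841 km/s.
Second burn Δv₂ = |v₂ − v_a| = 1.360 km/s.
Total Δv = Δv₁ + Δv₂ = 3.227 km/s.

Δv = 3.23 km/s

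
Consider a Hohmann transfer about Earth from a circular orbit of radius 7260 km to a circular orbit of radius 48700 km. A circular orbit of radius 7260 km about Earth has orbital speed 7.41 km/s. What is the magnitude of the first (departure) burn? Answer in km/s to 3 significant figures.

Δv₁ = 2.37 km/s

From the circular-orbit relation v² = μ/r at r = 7260 km: μ = v²r = (7.41)² × 7260 = 3.98633×10^5 km³/s².
Semi-major axis of the transfer orbit: a_t = (7260 + 48700)/2 = 27980 km.
On the circular orbit at r = 7260 km, v_c = √(μ/r) = 7.410 km/s.
Transfer-orbit speed at the same r (vis-viva, a = a_t): v_t = √[μ(2/r − 1/a_t)] = 9.776 km/s.
Δv₁ = |v_t − v_c| = |9.776 − 7.410| = 2.366 km/s.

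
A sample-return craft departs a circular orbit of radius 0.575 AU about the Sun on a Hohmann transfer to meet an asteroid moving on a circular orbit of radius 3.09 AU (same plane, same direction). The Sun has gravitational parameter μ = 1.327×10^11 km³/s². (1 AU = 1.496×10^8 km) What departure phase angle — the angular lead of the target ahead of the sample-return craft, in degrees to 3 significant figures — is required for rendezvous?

In km: r₁ = 0.575 × 1.496×10^8 = 8.602×10^7 km; r₂ = 3.09 × 1.496×10^8 = 4.62264×10^8 km.
The Hohmann ellipse has a_t = (r₁ + r₂)/2 = 2.74142×10^8 km.
The half-period of the transfer ellipse is t = π√(a_t³/μ) = 3.915×10^7 s.
Target angular speed ω₂ = √(μ/r₂³) = 3.665×10^-8 rad/s.
Angle swept by the target during transfer: ω₂·t = 1.4348 rad = 82.21°.
Arrival is 180° from departure on the ellipse, so φ = 180° − 82.21° = 97.8°.

φ = 97.8°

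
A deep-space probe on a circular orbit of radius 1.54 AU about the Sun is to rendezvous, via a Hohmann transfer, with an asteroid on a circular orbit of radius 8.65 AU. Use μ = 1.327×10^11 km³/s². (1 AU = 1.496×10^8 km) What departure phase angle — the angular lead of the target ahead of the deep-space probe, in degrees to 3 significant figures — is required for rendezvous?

φ = 98.6°

In km: r₁ = 1.54 × 1.496×10^8 = 2.30384×10^8 km; r₂ = 8.65 × 1.496×10^8 = 1.29404×10^9 km.
Semi-major axis of the transfer orbit: a_t = (2.30384×10^8 + 1.29404×10^9)/2 = 7.62212×10^8 km.
The half-period of the transfer ellipse is t = π√(a_t³/μ) = 1.8148×10^8 s.
The target's mean motion on its circular orbit is ω₂ = √(μ/r₂³) = 7.8255×10^-9 rad/s.
Angle swept by the target during transfer: ω₂·t = 1.4202 rad = 81.37°.
The deep-space probe traverses 180° on the transfer ellipse, so the target must lead by 180° − 81.37° = 98.6°.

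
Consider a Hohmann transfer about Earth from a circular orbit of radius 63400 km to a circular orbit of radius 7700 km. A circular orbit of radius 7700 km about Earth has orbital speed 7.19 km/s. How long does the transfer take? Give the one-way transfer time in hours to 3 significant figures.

From the circular-orbit relation v² = μ/r at r = 7700 km: μ = v²r = (7.19)² × 7700 = 3.98060×10^5 km³/s².
Semi-major axis of the transfer orbit: a_t = (63400 + 7700)/2 = 35550 km.
Half the transfer-orbit period gives t = π√(a_t³/μ) = 33380 s.
Converting: 33380 s ÷ 3600 s/hour = 9.27 hours.

t = 9.27 hours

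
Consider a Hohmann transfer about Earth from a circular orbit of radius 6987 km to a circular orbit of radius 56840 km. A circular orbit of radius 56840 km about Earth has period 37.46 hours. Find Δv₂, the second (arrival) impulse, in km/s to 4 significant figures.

From Kepler's third law T² = 4π²r³/μ at r = 56840 km, T = 37.46 hours = 37.46 × 3600 s = 1.34856×10^5 s: μ = 4π²r³/T² = 3.98640×10^5 km³/s².
The Hohmann ellipse has a_t = (r₁ + r₂)/2 = 31913.5 km.
On the circular orbit at r = 56840 km, v_c = √(μ/r) = 2.648 km/s.
Transfer-orbit speed at the same r (vis-viva, a = a_t): v_t = √[μ(2/r − 1/a_t)] = 1.239 km/s.
Δv₂ = |v_t − v_c| = |1.239 − 2.648| = 1.409 km/s.

Δv₂ = 1.409 km/s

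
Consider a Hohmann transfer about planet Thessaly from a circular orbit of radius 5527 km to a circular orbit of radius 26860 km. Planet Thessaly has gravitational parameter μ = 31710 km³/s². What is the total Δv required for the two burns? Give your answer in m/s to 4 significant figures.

The Hohmann ellipse has a_t = (r₁ + r₂)/2 = 16193.5 km.
At r₁ the circular-orbit speed is v₁ = √(μ/r₁) = 2.3953 km/s.
On the transfer ellipse at r₁, vis-viva equation gives v_p = √[μ(2/r₁ − 1/a_t)] = 3.0849 km/s.
First burn Δv₁ = |v_p − v₁| = 0.6896 km/s.
At r₂, v₂ = √(μ/r₂) = 1.08654 km/s.
Transfer-orbit speed at r₂: v_a = √[μ(2/r₂ − 1/a_t)] = 0.634775 km/s.
Second burn Δv₂ = |v₂ − v_a| = 0.4518 km/s.
Δv = Δv₁ + Δv₂ = 0.6896 + 0.4518 = 1.141 km/s.

Δv = 1141 m/s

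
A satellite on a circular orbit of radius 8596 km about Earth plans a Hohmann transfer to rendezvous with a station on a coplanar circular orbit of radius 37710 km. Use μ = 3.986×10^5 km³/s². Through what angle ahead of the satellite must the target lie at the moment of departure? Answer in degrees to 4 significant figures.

φ = 93.40°

The Hohmann ellipse has a_t = (r₁ + r₂)/2 = 23153 km.
Transfer time t = π√(a_t³/μ) = 17530 s.
Target angular speed ω₂ = √(μ/r₂³) = 8.622×10^-5 rad/s.
Angle swept by the target during transfer: ω₂·t = 1.5114 rad = 86.60°.
The satellite traverses 180° on the transfer ellipse, so the target must lead by 180° − 86.60° = 93.40°.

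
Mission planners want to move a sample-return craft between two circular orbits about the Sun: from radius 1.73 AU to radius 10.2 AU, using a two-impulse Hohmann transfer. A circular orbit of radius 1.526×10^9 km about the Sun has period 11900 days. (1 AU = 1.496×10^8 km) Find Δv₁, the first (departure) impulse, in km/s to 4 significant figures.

Δv₁ = 6.967 km/s

From Kepler's third law T² = 4π²r³/μ at r = 1.526×10^9 km, T = 11900 days = 11900 × 86400 s = 1.02816×10^9 s: μ = 4π²r³/T² = 1.32709×10^11 km³/s².
In km: r₁ = 1.73 × 1.496×10^8 = 2.58808×10^8 km; r₂ = 10.2 × 1.496×10^8 = 1.52592×10^9 km.
Transfer-ellipse semi-major axis a_t = (r₁ + r₂)/2 = (2.58808×10^8 + 1.52592×10^9)/2 = 8.92364×10^8 km.
Circular speed at r = 2.58808×10^8 km: v_c = √(μ/r) = 22.644 km/s.
Transfer-orbit speed at the same r (vis-viva, a = a_t): v_t = √[μ(2/r − 1/a_t)] = 29.611 km/s.
Δv₁ = |v_t − v_c| = |29.611 − 22.644| = 6.967 km/s.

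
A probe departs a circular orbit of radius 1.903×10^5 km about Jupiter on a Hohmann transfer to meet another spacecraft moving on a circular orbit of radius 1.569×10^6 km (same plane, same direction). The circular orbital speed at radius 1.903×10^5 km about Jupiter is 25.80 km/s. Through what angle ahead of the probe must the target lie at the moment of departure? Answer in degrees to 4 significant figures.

From the circular-orbit relation v² = μ/r at r = 1.903×10^5 km: μ = v²r = (25.80)² × 1.903×10^5 = 1.26671×10^8 km³/s².
Transfer-ellipse semi-major axis a_t = (r₁ + r₂)/2 = (1.903×10^5 + 1.569×10^6)/2 = 8.7965×10^5 km.
Transfer time t = π√(a_t³/μ) = 2.3029×10^5 s.
Target angular speed ω₂ = √(μ/r₂³) = 5.7267×10^-6 rad/s.
Angle swept by the target during transfer: ω₂·t = 1.3188 rad = 75.56°.
The probe traverses 180° on the transfer ellipse, so the target must lead by 180° − 75.56° = 104.4°.

φ = 104.4°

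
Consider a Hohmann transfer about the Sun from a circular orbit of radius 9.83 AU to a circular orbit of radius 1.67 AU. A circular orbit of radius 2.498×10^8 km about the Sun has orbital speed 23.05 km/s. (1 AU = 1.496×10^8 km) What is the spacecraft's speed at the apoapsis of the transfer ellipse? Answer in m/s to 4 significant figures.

v = 5120 m/s

From the circular-orbit relation v² = μ/r at r = 2.498×10^8 km: μ = v²r = (23.05)² × 2.498×10^8 = 1.32719×10^11 km³/s².
In km: r₁ = 9.83 × 1.496×10^8 = 1.470568×10^9 km; r₂ = 1.67 × 1.496×10^8 = 2.49832×10^8 km.
The Hohmann ellipse has a_t = (r₁ + r₂)/2 = 8.602×10^8 km.
At apoapsis, r = 1.470568×10^9 km.
From the vis-viva equation, v = √[μ(2/r − 1/a_t)] = 5.120 km/s.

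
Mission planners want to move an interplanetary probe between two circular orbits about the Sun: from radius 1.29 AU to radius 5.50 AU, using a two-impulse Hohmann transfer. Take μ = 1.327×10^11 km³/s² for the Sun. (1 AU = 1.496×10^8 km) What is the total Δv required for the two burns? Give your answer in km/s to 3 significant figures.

In km: r₁ = 1.29 × 1.496×10^8 = 1.92984×10^8 km; r₂ = 5.50 × 1.496×10^8 = 8.228×10^8 km.
The Hohmann ellipse has a_t = (r₁ + r₂)/2 = 5.07892×10^8 km.
Circular speed at r₁: v₁ = √(μ/r₁) = √(1.327×10^11/1.92984×10^8) = 26.22254 km/s.
On the transfer ellipse at r₁, vis-viva equation gives v_p = √[μ(2/r₁ − 1/a_t)] = 33.37615 km/s.
First burn Δv₁ = |v_p − v₁| = 7.1536 km/s.
Circular speed at r₂: v₂ = √(μ/r₂) = 12.6995 km/s.
Transfer-orbit speed at r₂: v_a = √[μ(2/r₂ − 1/a_t)] = 7.82822 km/s.
Second burn Δv₂ = |v₂ − v_a| = 4.8713 km/s.
Total Δv = Δv₁ + Δv₂ = 12.02 km/s.

Δv = 12.0 km/s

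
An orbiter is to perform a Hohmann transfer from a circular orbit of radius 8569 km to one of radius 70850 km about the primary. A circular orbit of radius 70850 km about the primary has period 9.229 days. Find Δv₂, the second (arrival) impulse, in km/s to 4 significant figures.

Δv₂ = 0.2989 km/s

From Kepler's third law T² = 4π²r³/μ at r = 70850 km, T = 9.229 days = 9.229 × 86400 s = 7.973856×10^5 s: μ = 4π²r³/T² = 22082.2 km³/s².
The Hohmann ellipse has a_t = (r₁ + r₂)/2 = 39709.5 km.
Circular speed at r = 70850 km: v_c = √(μ/r) = 0.55828 km/s.
Vis-viva on the transfer ellipse at r = 70850 km gives v_t = √[μ(2/r − 1/a_t)] = 0.25934 km/s.
Δv₂ = |v_t − v_c| = |0.25934 − 0.55828| = 0.2989 km/s.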